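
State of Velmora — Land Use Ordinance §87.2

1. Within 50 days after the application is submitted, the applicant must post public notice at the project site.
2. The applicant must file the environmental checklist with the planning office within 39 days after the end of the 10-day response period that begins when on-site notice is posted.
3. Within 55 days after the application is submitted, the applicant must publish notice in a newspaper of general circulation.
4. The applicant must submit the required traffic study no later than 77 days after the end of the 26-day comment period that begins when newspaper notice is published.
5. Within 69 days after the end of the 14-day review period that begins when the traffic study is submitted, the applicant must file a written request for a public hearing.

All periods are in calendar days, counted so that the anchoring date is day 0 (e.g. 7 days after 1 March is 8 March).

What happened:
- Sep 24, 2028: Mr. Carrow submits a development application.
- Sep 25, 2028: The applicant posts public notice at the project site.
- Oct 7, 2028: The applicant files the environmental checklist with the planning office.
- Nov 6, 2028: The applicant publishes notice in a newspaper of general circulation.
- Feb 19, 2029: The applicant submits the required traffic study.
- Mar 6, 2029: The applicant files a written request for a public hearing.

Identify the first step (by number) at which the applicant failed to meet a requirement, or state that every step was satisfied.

Step 4

Step 1 — counting 50 days from Sep 24, 2028 (when the application is submitted) gives a deadline of Nov 13, 2028; Sep 25, 2028 is within that limit.
Step 2 — counting 39 days from Oct 5, 2028 (end of the 10-day response period, which began when on-site notice is posted on Sep 25, 2028) gives a deadline of Nov 13, 2028; completed Oct 7, 2028, before the deadline.
Step 3 — counting 55 days from Sep 24, 2028 (when the application is submitted) gives a deadline of Nov 18, 2028; completed Nov 6, 2028, before the deadline.
Step 4 — counting 77 days from Dec 2, 2028 (end of the 26-day comment period, which began when newspaper notice is published on Nov 6, 2028) gives a deadline of Feb 17, 2029; not done until Feb 19, 2029, 2 days after the deadline.
Later steps need not be reached.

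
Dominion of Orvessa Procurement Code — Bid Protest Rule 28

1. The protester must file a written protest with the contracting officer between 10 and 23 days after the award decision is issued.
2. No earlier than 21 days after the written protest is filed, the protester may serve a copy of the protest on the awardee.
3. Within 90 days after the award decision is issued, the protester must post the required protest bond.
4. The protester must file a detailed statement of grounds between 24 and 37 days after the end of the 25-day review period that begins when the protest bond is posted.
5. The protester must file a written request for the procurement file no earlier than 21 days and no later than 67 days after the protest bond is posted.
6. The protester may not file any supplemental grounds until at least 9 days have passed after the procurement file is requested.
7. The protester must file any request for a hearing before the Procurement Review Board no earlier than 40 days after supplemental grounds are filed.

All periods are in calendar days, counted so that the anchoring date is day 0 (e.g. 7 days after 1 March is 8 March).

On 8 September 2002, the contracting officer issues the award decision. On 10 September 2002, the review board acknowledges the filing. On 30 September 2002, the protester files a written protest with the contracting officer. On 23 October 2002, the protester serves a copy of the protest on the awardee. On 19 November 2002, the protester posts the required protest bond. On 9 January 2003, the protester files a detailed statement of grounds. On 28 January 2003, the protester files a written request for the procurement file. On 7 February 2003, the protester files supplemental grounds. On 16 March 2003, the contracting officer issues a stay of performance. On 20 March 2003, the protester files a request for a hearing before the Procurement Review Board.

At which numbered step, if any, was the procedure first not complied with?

(1) the permitted window runs from 8 September 2002 + 10 = 18 September 2002 to 8 September 2002 + 23 = 1 October 2002; done 30 September 2002, which is between those dates.
(2) permitted from 30 September 2002 + 21 days = 21 October 2002 onward; done 23 October 2002 — permitted.
(3) due by 8 September 2002 + 90 days = 7 December 2002; done 19 November 2002 — timely.
(4) the permitted window runs from 14 December 2002 + 24 = 7 January 2003 to 14 December 2002 + 37 = 20 January 2003; 9 January 2003 falls inside that range.
(5) the permitted window runs from 19 November 2002 + 21 = 10 December 2002 to 19 November 2002 + 67 = 25 January 2003; done 28 January 2003 — 3 days after the window closed.
No need to go further; step 5 was not satisfied.

Step 5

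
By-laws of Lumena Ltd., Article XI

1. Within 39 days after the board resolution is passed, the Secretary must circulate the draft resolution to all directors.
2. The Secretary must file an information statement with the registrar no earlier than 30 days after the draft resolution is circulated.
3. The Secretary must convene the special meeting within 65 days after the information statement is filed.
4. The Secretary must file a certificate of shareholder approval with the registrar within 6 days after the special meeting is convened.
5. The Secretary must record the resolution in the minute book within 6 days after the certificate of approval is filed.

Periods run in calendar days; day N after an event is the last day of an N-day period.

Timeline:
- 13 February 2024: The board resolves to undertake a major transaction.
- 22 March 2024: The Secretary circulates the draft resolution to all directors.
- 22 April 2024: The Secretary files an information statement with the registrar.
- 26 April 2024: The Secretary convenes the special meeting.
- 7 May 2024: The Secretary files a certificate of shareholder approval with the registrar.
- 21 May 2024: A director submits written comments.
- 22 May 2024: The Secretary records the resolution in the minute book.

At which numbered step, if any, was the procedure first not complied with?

(1) due by 13 February 2024 + 39 days = 23 March 2024; completed 22 March 2024, before the deadline.
(2) permitted from 22 March 2024 + 30 days = 21 April 2024 onward; 22 April 2024 is on or after that date.
(3) due by 22 April 2024 + 65 days = 26 June 2024; done 26 April 2024 — timely.
(4) due by 26 April 2024 + 6 days = 2 May 2024; done 7 May 2024 — 5 days late.
The procedure was therefore not followed at step 4.

Step 4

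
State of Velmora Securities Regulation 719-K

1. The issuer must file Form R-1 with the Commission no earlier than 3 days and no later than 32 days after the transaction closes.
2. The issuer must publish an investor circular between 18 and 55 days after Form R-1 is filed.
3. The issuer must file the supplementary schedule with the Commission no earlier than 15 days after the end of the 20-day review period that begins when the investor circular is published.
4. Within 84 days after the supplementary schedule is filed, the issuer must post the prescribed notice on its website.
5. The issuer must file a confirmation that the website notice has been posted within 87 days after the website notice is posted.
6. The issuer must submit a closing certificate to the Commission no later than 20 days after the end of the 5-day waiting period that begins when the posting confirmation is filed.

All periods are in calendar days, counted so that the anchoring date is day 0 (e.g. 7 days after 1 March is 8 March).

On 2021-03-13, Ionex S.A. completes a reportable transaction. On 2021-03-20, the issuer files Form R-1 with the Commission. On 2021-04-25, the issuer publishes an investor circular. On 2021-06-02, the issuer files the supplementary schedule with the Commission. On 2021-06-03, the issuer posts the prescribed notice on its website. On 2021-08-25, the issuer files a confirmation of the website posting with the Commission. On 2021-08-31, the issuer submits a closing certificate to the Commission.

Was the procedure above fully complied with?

Yes

(1) the permitted window runs from 2021-03-13 + 3 = 2021-03-16 to 2021-03-13 + 32 = 2021-04-14; done 2021-03-20 — within the window.
(2) the permitted window runs from 2021-03-20 + 18 = 2021-04-07 to 2021-03-20 + 55 = 2021-05-14; 2021-04-25 falls inside that range.
(3) permitted from 2021-05-15 + 15 days = 2021-05-30 onward; 2021-06-02 is on or after that date.
(4) due by 2021-06-02 + 84 days = 2021-08-25; 2021-06-03 is within that limit.
(5) due by 2021-06-03 + 87 days = 2021-08-29; done 2021-08-25 — timely.
(6) due by 2021-08-30 + 20 days = 2021-09-19; 2021-08-31 is within that limit.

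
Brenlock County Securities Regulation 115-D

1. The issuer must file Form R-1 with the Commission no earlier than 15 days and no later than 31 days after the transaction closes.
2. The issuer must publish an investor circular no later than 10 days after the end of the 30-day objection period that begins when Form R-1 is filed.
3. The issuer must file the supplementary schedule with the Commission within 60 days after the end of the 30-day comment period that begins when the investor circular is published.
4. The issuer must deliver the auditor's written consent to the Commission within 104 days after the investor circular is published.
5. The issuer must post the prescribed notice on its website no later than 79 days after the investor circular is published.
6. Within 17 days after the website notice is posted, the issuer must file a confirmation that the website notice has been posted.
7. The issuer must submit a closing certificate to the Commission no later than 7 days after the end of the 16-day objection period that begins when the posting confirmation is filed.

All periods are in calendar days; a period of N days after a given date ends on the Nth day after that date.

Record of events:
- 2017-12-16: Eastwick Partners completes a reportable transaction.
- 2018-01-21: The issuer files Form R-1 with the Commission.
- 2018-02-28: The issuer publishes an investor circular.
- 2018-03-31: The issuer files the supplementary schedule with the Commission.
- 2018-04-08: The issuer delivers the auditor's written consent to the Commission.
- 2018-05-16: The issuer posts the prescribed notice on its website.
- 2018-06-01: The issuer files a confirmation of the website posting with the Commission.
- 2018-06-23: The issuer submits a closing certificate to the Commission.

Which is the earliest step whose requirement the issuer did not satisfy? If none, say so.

Step 1

(1) the permitted window runs from 2017-12-16 + 15 = 2017-12-31 to 2017-12-16 + 31 = 2018-01-16; done 2018-01-21 — 5 days after the window closed.
No need to go further; step 1 was not satisfied.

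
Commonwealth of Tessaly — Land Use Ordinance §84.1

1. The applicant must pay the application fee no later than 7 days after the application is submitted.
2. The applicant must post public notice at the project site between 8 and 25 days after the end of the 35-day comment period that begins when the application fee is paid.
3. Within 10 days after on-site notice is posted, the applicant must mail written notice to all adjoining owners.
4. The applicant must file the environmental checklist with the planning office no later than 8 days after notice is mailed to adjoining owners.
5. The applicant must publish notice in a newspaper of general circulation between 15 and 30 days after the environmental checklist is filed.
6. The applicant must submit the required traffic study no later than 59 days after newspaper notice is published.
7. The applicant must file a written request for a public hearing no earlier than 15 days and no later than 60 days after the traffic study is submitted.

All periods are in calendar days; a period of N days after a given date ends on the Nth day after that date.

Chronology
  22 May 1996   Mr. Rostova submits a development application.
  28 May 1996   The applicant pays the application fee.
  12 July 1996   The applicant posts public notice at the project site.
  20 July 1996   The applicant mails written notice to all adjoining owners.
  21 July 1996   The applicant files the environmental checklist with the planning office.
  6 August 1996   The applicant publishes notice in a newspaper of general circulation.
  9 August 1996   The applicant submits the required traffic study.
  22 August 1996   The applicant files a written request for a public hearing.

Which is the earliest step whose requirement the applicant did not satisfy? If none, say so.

Step 1 — counting 7 days from 22 May 1996 (when the application is submitted) gives a deadline of 29 May 1996; done 28 May 1996 — timely.
Step 2 — 8 and 25 days from 2 July 1996 (end of the 35-day comment period, which began when the application fee is paid on 28 May 1996) are 10 July 1996 and 27 July 1996 respectively; done 12 July 1996 — within the window.
Step 3 — counting 10 days from 12 July 1996 (when on-site notice is posted) gives a deadline of 22 July 1996; 20 July 1996 is within that limit.
Step 4 — counting 8 days from 20 July 1996 (when notice is mailed to adjoining owners) gives a deadline of 28 July 1996; done 21 July 1996 — timely.
Step 5 — 15 and 30 days from 21 July 1996 (when the environmental checklist is filed) are 5 August 1996 and 20 August 1996 respectively; done 6 August 1996 — within the window.
Step 6 — counting 59 days from 6 August 1996 (when newspaper notice is published) gives a deadline of 4 October 1996; done 9 August 1996 — timely.
Step 7 — 15 and 60 days from 9 August 1996 (when the traffic study is submitted) are 24 August 1996 and 8 October 1996 respectively; 22 August 1996 is 2 days too early.
That is the first point of non-compliance.

Step 7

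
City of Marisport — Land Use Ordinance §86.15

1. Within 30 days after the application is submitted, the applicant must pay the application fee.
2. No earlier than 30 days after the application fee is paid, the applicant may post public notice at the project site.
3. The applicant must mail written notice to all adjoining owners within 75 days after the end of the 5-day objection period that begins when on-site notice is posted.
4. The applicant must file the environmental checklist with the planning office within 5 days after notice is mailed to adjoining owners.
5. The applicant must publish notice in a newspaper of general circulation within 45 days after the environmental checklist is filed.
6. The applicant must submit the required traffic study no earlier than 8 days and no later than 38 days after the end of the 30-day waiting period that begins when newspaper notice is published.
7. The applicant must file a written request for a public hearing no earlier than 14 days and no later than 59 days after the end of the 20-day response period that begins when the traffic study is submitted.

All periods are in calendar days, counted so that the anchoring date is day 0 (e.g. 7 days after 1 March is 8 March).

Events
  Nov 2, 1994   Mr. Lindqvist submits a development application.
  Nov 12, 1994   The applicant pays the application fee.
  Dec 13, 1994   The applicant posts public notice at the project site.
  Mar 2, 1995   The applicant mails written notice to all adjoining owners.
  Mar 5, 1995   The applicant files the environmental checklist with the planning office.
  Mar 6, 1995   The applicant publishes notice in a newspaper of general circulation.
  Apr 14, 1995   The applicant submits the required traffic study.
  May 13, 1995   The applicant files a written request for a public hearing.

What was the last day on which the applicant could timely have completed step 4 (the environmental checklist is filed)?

Mar 7, 1995

Step 4 runs from Mar 2, 1995, when notice is mailed to adjoining owners. 5 days after Mar 2, 1995 is Mar 7, 1995.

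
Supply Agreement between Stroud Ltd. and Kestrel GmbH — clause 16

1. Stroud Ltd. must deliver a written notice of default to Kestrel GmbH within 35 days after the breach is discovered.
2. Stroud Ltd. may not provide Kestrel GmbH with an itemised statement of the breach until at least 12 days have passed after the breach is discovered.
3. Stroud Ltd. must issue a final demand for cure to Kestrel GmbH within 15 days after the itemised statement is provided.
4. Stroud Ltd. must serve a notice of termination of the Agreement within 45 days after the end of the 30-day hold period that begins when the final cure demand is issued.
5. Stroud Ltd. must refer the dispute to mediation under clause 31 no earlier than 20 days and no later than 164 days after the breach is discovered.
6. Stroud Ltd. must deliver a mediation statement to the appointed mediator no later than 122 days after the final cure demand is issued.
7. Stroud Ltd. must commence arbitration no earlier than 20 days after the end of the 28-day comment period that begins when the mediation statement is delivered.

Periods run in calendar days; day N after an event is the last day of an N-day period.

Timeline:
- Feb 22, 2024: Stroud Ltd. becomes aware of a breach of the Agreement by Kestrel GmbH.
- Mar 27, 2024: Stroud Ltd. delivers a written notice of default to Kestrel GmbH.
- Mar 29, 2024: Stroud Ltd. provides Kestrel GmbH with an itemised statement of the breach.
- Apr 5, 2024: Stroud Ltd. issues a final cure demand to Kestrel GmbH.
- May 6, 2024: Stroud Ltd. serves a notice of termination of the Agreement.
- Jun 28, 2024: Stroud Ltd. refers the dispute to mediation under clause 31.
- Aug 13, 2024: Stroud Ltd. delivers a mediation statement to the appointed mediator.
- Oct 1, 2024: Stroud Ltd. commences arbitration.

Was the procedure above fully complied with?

No

Step 1 — counting 35 days from Feb 22, 2024 (when the breach is discovered) gives a deadline of Mar 28, 2024; completed Mar 27, 2024, before the deadline.
Step 2 — must wait 12 days from Feb 22, 2024 (when the breach is discovered), so not before Mar 5, 2024; done Mar 29, 2024, after the minimum wait.
Step 3 — counting 15 days from Mar 29, 2024 (when the itemised statement is provided) gives a deadline of Apr 13, 2024; completed Apr 5, 2024, before the deadline.
Step 4 — counting 45 days from May 5, 2024 (end of the 30-day hold period, which began when the final cure demand is issued on Apr 5, 2024) gives a deadline of Jun 19, 2024; completed May 6, 2024, before the deadline.
Step 5 — 20 and 164 days from Feb 22, 2024 (when the breach is discovered) are Mar 13, 2024 and Aug 4, 2024 respectively; done Jun 28, 2024, which is between those dates.
Step 6 — counting 122 days from Apr 5, 2024 (when the final cure demand is issued) gives a deadline of Aug 5, 2024; not done until Aug 13, 2024, 8 days after the deadline.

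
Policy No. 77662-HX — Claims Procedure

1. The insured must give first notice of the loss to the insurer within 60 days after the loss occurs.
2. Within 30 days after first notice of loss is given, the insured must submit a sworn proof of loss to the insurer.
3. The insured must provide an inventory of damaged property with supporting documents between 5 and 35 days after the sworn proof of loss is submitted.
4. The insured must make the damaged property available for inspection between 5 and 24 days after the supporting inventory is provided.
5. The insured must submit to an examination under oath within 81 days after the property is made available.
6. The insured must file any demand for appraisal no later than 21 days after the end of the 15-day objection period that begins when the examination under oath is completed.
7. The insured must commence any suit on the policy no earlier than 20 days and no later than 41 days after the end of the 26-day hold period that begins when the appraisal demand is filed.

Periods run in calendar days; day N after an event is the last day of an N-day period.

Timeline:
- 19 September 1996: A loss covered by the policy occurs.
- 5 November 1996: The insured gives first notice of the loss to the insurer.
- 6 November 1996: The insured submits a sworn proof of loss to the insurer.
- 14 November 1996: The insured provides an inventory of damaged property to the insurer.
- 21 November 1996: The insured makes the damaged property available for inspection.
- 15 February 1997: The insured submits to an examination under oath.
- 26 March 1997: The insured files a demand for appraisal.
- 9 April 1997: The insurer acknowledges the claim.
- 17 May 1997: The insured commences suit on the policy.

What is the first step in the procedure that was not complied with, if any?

Step 5

Step 1 — counting 60 days from 19 September 1996 (when the loss occurs) gives a deadline of 18 November 1996; completed 5 November 1996, before the deadline.
Step 2 — counting 30 days from 5 November 1996 (when first notice of loss is given) gives a deadline of 5 December 1996; done 6 November 1996 — timely.
Step 3 — 5 and 35 days from 6 November 1996 (when the sworn proof of loss is submitted) are 11 November 1996 and 11 December 1996 respectively; done 14 November 1996, which is between those dates.
Step 4 — 5 and 24 days from 14 November 1996 (when the supporting inventory is provided) are 19 November 1996 and 8 December 1996 respectively; done 21 November 1996, which is between those dates.
Step 5 — counting 81 days from 21 November 1996 (when the property is made available) gives a deadline of 10 February 1997; done 15 February 1997 — 5 days late.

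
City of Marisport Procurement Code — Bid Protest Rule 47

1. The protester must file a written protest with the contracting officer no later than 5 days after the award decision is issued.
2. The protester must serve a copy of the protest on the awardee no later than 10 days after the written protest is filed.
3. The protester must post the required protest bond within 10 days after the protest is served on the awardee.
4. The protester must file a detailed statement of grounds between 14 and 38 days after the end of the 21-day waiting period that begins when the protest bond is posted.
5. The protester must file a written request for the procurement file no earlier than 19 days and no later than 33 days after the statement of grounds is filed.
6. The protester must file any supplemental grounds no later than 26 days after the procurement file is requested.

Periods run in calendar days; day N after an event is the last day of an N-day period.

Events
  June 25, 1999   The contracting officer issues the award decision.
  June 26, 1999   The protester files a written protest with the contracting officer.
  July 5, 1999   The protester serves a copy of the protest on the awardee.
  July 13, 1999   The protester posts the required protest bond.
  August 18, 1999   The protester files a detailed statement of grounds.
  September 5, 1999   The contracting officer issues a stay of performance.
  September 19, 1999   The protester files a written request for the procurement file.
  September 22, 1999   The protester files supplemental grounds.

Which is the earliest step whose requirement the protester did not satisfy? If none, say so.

None — every step was satisfied

Step 1 — counting 5 days from June 25, 1999 (when the award decision is issued) gives a deadline of June 30, 1999; June 26, 1999 is within that limit.
Step 2 — counting 10 days from June 26, 1999 (when the written protest is filed) gives a deadline of July 6, 1999; completed July 5, 1999, before the deadline.
Step 3 — counting 10 days from July 5, 1999 (when the protest is served on the awardee) gives a deadline of July 15, 1999; done July 13, 1999 — timely.
Step 4 — 14 and 38 days from August 3, 1999 (end of the 21-day waiting period, which began when the protest bond is posted on July 13, 1999) are August 17, 1999 and September 10, 1999 respectively; done August 18, 1999, which is between those dates.
Step 5 — 19 and 33 days from August 18, 1999 (when the statement of grounds is filed) are September 6, 1999 and September 20, 1999 respectively; done September 19, 1999 — within the window.
Step 6 — counting 26 days from September 19, 1999 (when the procurement file is requested) gives a deadline of October 15, 1999; completed September 22, 1999, before the deadline.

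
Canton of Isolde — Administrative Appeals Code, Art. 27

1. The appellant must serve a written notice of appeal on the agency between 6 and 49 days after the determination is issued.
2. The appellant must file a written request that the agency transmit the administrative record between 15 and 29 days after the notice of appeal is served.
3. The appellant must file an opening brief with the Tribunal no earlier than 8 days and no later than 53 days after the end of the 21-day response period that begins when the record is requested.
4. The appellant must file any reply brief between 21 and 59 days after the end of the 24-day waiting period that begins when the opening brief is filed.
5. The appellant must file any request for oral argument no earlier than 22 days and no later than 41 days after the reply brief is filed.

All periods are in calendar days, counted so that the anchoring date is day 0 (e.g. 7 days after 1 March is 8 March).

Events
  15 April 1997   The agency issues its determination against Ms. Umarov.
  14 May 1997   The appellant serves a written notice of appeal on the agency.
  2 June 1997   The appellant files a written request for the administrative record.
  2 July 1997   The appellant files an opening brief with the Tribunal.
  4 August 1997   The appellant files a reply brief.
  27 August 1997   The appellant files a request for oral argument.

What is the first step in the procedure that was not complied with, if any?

Step 4

(1) the permitted window runs from 15 April 1997 + 6 = 21 April 1997 to 15 April 1997 + 49 = 3 June 1997; 14 May 1997 falls inside that range.
(2) the permitted window runs from 14 May 1997 + 15 = 29 May 1997 to 14 May 1997 + 29 = 12 June 1997; 2 June 1997 falls inside that range.
(3) the permitted window runs from 23 June 1997 + 8 = 1 July 1997 to 23 June 1997 + 53 = 15 August 1997; 2 July 1997 falls inside that range.
(4) the permitted window runs from 26 July 1997 + 21 = 16 August 1997 to 26 July 1997 + 59 = 23 September 1997; 4 August 1997 is 12 days too early.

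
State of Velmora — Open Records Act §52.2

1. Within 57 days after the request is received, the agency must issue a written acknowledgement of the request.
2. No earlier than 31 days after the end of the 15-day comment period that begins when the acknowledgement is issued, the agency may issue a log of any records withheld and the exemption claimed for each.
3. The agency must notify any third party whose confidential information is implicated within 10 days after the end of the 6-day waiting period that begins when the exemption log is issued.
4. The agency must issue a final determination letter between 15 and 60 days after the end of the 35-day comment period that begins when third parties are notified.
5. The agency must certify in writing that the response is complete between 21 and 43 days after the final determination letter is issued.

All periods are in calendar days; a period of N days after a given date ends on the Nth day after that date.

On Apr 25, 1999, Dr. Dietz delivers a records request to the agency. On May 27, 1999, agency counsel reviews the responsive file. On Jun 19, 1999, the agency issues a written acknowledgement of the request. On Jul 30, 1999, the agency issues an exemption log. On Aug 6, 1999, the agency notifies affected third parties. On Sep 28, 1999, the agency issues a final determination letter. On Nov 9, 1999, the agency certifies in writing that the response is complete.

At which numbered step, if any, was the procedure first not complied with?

Step 2

Step 1: 57 days after Apr 25, 1999 (when the request is received) is Jun 21, 1999; completed Jun 19, 1999, before the deadline.
Step 2: the earliest permitted date is 31 days after Jul 4, 1999 (end of the 15-day comment period, which began when the acknowledgement is issued on Jun 19, 1999), i.e. Aug 4, 1999; done Jul 30, 1999 — 5 days too early.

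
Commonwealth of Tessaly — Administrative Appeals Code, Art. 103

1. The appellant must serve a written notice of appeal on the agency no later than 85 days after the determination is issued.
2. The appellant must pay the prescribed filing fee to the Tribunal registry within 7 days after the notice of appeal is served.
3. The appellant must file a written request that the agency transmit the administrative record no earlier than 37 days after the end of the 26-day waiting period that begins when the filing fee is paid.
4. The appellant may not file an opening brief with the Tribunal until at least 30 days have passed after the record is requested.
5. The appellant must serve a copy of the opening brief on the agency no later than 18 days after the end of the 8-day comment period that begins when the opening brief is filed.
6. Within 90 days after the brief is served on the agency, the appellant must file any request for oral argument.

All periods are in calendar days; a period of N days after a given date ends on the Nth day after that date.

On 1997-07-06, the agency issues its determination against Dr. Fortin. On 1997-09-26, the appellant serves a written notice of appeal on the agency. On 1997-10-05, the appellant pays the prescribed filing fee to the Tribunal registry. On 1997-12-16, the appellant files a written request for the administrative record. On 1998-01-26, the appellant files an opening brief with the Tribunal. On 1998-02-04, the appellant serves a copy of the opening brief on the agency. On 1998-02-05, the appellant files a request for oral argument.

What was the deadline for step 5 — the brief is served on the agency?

The opening brief is filed on 1998-01-26; the 8-day comment period therefore ends 1998-02-03, and step 5 runs from that date. 18 days after 1998-02-03 is 1998-02-21.

1998-02-21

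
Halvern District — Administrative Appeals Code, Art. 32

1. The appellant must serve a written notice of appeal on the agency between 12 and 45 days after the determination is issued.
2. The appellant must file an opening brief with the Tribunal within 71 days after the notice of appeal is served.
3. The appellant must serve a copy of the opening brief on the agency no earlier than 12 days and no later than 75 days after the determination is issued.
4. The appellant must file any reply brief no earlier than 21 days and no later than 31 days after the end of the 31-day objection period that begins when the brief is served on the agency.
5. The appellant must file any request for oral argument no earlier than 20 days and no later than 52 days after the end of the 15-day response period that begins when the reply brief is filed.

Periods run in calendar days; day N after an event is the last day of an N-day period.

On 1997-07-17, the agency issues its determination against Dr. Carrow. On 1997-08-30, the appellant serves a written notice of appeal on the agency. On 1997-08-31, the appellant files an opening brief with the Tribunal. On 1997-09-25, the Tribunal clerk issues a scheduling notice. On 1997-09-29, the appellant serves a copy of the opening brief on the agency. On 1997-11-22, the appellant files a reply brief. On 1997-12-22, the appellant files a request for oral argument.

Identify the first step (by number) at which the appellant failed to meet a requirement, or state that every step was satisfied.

Step 5

(1) the permitted window runs from 1997-07-17 + 12 = 1997-07-29 to 1997-07-17 + 45 = 1997-08-31; 1997-08-30 falls inside that range.
(2) due by 1997-08-30 + 71 days = 1997-11-09; done 1997-08-31 — timely.
(3) the permitted window runs from 1997-07-17 + 12 = 1997-07-29 to 1997-07-17 + 75 = 1997-09-30; done 1997-09-29, which is between those dates.
(4) the permitted window runs from 1997-10-30 + 21 = 1997-11-20 to 1997-10-30 + 31 = 1997-11-30; done 1997-11-22, which is between those dates.
(5) the permitted window runs from 1997-12-07 + 20 = 1997-12-27 to 1997-12-07 + 52 = 1998-01-28; 1997-12-22 is 5 days too early.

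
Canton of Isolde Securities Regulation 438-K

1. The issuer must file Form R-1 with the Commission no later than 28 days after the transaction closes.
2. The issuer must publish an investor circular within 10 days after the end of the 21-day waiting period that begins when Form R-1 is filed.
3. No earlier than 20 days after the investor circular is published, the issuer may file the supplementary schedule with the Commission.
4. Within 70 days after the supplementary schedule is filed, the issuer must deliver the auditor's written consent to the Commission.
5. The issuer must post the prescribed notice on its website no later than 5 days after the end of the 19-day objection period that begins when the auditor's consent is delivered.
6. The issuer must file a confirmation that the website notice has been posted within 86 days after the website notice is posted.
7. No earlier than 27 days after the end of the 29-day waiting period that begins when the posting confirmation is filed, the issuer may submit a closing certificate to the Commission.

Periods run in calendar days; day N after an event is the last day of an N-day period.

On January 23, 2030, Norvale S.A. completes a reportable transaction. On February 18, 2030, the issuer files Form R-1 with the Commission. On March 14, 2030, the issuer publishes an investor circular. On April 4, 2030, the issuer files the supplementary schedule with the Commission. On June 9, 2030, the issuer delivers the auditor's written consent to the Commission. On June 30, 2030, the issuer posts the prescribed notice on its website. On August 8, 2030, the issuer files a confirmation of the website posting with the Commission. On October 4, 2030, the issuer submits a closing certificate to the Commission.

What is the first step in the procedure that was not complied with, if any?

(1) due by January 23, 2030 + 28 days = February 20, 2030; completed February 18, 2030, before the deadline.
(2) due by March 11, 2030 + 10 days = March 21, 2030; completed March 14, 2030, before the deadline.
(3) permitted from March 14, 2030 + 20 days = April 3, 2030 onward; done April 4, 2030 — permitted.
(4) due by April 4, 2030 + 70 days = June 13, 2030; done June 9, 2030 — timely.
(5) due by June 28, 2030 + 5 days = July 3, 2030; done June 30, 2030 — timely.
(6) due by June 30, 2030 + 86 days = September 24, 2030; August 8, 2030 is within that limit.
(7) permitted from September 6, 2030 + 27 days = October 3, 2030 onward; done October 4, 2030 — permitted.

None — every step was satisfied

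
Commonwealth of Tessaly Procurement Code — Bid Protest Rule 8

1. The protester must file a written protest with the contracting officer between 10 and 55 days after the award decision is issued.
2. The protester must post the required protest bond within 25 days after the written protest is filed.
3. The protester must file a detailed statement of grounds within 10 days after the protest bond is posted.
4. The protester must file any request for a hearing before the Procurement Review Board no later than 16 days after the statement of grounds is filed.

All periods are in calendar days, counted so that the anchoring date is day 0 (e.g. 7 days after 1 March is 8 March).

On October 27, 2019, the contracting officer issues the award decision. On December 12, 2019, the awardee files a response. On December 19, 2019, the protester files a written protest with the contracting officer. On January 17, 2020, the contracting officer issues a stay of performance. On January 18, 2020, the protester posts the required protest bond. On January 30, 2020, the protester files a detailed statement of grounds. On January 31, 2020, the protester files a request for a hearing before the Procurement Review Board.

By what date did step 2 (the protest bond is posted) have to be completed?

Step 2 runs from December 19, 2019, when the written protest is filed. 25 days after December 19, 2019 is January 13, 2020.

January 13, 2020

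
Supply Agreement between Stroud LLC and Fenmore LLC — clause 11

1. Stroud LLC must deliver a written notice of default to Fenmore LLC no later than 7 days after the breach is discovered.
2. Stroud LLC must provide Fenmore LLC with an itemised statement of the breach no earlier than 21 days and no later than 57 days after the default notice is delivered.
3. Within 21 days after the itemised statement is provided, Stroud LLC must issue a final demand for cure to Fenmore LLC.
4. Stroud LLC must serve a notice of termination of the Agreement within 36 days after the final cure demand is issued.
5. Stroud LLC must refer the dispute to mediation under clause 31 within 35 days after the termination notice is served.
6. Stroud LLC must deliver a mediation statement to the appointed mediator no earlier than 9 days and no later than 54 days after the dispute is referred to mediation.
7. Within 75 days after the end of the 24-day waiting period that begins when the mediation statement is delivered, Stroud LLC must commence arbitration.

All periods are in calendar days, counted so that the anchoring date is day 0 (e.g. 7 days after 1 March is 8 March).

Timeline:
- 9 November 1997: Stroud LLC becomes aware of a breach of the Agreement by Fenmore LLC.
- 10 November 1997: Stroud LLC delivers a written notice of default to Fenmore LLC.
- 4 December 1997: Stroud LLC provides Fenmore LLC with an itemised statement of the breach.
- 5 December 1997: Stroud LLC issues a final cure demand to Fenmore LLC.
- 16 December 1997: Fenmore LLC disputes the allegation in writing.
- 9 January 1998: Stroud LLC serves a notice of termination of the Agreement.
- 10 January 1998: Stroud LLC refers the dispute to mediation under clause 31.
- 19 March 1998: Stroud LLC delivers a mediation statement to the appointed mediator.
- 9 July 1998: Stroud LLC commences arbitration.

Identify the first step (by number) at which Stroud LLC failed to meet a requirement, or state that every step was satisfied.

Step 6

(1) due by 9 November 1997 + 7 days = 16 November 1997; done 10 November 1997 — timely.
(2) the permitted window runs from 10 November 1997 + 21 = 1 December 1997 to 10 November 1997 + 57 = 6 January 1998; done 4 December 1997, which is between those dates.
(3) due by 4 December 1997 + 21 days = 25 December 1997; 5 December 1997 is within that limit.
(4) due by 5 December 1997 + 36 days = 10 January 1998; done 9 January 1998 — timely.
(5) due by 9 January 1998 + 35 days = 13 February 1998; done 10 January 1998 — timely.
(6) the permitted window runs from 10 January 1998 + 9 = 19 January 1998 to 10 January 1998 + 54 = 5 March 1998; done 19 March 1998 — 14 days after the window closed.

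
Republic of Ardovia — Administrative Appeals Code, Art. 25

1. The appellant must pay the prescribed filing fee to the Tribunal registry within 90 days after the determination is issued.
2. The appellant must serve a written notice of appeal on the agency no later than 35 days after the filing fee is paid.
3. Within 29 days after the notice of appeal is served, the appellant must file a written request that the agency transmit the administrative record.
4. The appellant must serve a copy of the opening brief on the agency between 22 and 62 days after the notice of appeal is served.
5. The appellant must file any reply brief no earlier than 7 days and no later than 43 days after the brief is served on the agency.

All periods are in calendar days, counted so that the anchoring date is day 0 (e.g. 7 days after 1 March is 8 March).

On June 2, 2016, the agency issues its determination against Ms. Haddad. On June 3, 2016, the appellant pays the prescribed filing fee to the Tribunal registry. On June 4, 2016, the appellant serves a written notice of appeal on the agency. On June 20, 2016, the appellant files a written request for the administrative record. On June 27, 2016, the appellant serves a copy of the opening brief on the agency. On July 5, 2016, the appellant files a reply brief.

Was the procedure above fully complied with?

Yes

Step 1 — counting 90 days from June 2, 2016 (when the determination is issued) gives a deadline of August 31, 2016; June 3, 2016 is within that limit.
Step 2 — counting 35 days from June 3, 2016 (when the filing fee is paid) gives a deadline of July 8, 2016; done June 4, 2016 — timely.
Step 3 — counting 29 days from June 4, 2016 (when the notice of appeal is served) gives a deadline of July 3, 2016; done June 20, 2016 — timely.
Step 4 — 22 and 62 days from June 4, 2016 (when the notice of appeal is served) are June 26, 2016 and August 5, 2016 respectively; done June 27, 2016 — within the window.
Step 5 — 7 and 43 days from June 27, 2016 (when the brief is served on the agency) are July 4, 2016 and August 9, 2016 respectively; July 5, 2016 falls inside that range.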